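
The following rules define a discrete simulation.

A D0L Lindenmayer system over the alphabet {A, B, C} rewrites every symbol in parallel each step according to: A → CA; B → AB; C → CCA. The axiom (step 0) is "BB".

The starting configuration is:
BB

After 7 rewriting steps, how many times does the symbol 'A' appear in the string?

[0] BB
[1] ABAB
[2] CAABCAAB
[3] CCACACAABCCACACAAB
[4] CCACCACACCACACCACACAABCCACCACACCACACCACACAAB
[5] CCACCACACCACCACACCACACCACCACACCACACCACCACACCACACCACACAABCCACCACACCACCACACCACACCACCACACCACACCACCACACCACACCACACAAB
[6] CCACCACACCACCACACCACACCACCACACCACCACACCACACCACCACACCACACCA…CACCACCACACCACCACACCACACCACCACACCACACCACCACACCACACCACACAAB  (len 290)
[7] CCACCACACCACCACACCACACCACCACACCACCACACCACACCACCACACCACACCA…CACCACCACACCACCACACCACACCACCACACCACACCACCACACCACACCACACAAB  (len 756)

290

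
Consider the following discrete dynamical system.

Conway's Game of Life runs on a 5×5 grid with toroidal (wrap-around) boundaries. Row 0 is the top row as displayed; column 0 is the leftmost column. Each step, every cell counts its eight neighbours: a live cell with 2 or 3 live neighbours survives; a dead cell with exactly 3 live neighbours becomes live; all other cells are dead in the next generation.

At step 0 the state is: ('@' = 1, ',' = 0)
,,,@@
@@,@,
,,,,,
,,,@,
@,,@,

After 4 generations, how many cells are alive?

2

step 0: ,,,@@
@@,@,
,,,,,
,,,@,
@,,@,
step 1: ,@,@,
@,@@,
,,@,@
,,,,@
,,@@,
step 2: ,@,,,
@,,,,
@@@,@
,,@,@
,,@@@
step 3: @@@@@
,,@,@
,,@,@
,,,,,
@@@,@
step 4: ,,,,,
,,,,,
,,,,,
,,@,@
,,,,,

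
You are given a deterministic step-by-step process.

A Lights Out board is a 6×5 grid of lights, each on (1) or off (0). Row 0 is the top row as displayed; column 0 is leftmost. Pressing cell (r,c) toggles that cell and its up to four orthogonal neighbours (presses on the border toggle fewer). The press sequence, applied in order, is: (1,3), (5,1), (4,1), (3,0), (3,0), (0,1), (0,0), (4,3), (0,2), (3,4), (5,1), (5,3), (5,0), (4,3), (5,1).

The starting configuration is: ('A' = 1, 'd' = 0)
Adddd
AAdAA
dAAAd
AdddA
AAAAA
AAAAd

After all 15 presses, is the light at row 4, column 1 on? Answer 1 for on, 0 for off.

step 0: Adddd
AAdAA
dAAAd
AdddA
AAAAA
AAAAd
step 1: AddAd
AAAdd
dAAdd
AdddA
AAAAA
AAAAd
step 2: AddAd
AAAdd
dAAdd
AdddA
AdAAA
dddAd
step 3: AddAd
AAAdd
dAAdd
AAddA
dAdAA
dAdAd
step 4: AddAd
AAAdd
AAAdd
ddddA
AAdAA
dAdAd
step 5: AddAd
AAAdd
dAAdd
AAddA
dAdAA
dAdAd
step 6: dAAAd
AdAdd
dAAdd
AAddA
dAdAA
dAdAd
step 7: AdAAd
ddAdd
dAAdd
AAddA
dAdAA
dAdAd
step 8: AdAAd
ddAdd
dAAdd
AAdAA
dAAdd
dAddd
step 9: AAddd
ddddd
dAAdd
AAdAA
dAAdd
dAddd
step 10: AAddd
ddddd
dAAdA
AAddd
dAAdA
dAddd
step 11: AAddd
ddddd
dAAdA
AAddd
ddAdA
AdAdd
step 12: AAddd
ddddd
dAAdA
AAddd
ddAAA
AddAA
step 13: AAddd
ddddd
dAAdA
AAddd
AdAAA
dAdAA
step 14: AAddd
ddddd
dAAdA
AAdAd
Adddd
dAddA
step 15: AAddd
ddddd
dAAdA
AAdAd
AAddd
AdAdA

1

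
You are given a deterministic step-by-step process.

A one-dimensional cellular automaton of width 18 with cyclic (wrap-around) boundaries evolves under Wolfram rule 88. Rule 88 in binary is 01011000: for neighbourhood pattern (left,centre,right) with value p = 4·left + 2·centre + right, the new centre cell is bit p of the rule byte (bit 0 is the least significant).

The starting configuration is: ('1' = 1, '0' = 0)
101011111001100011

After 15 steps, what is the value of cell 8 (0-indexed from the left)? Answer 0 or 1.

0) 101011111001100011
1) 100010001101110010
2) 010001001101011000
3) 001000101100011100
4) 000100001110010110
5) 000010001011000111
6) 100001000011100101
7) 110000100010110001
8) 011000010000111001
9) 011100001000101100
10) 010110000100001110
11) 000111000010001011
12) 100101100001000011
13) 110001110000100010
14) 111001011000010000
15) 101100011100001000

1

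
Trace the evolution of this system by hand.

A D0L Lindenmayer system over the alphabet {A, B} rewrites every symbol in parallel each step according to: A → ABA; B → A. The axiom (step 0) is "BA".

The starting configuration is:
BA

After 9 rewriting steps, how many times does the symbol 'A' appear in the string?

0) BA
1) AABA
2) ABAABAAABA
3) ABAAABAABAAABAABAABAAABA
4) ABAAABAABAABAAABAABAAABAABAABAAABAABAAABAABAAABAABAABAAABA
5) ABAAABAABAABAAABAABAAABAABAAABAABAABAAABAABAAABAABAABAAABA…ABAAABAABAABAAABAABAAABAABAABAAABAABAAABAABAAABAABAABAAABA  (len 140)
6) ABAAABAABAABAAABAABAAABAABAAABAABAABAAABAABAAABAABAABAAABA…ABAAABAABAABAAABAABAAABAABAABAAABAABAAABAABAAABAABAABAAABA  (len 338)
7) ABAAABAABAABAAABAABAAABAABAAABAABAABAAABAABAAABAABAABAAABA…ABAAABAABAABAAABAABAAABAABAABAAABAABAAABAABAAABAABAABAAABA  (len 816)
8) ABAAABAABAABAAABAABAAABAABAAABAABAABAAABAABAAABAABAABAAABA…ABAAABAABAABAAABAABAAABAABAABAAABAABAAABAABAAABAABAABAAABA  (len 1970)
9) ABAAABAABAABAAABAABAAABAABAAABAABAABAAABAABAAABAABAABAAABA…ABAAABAABAABAAABAABAAABAABAABAAABAABAAABAABAAABAABAABAAABA  (len 4756)

3363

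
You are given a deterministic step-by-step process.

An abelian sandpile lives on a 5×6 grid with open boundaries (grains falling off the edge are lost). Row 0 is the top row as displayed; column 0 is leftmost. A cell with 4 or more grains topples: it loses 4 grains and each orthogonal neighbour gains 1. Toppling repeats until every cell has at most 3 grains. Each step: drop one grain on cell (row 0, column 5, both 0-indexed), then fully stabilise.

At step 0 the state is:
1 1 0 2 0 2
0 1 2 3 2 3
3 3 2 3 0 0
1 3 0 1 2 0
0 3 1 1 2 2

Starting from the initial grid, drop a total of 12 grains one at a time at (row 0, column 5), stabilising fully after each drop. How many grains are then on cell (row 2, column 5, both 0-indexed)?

1

k=0  1 1 0 2 0 2
0 1 2 3 2 3
3 3 2 3 0 0
1 3 0 1 2 0
0 3 1 1 2 2
k=1  1 1 0 2 0 3
0 1 2 3 2 3
3 3 2 3 0 0
1 3 0 1 2 0
0 3 1 1 2 2
k=2  1 1 0 2 1 1
0 1 2 3 3 0
3 3 2 3 0 1
1 3 0 1 2 0
0 3 1 1 2 2
k=3  1 1 0 2 1 2
0 1 2 3 3 0
3 3 2 3 0 1
1 3 0 1 2 0
0 3 1 1 2 2
k=4  1 1 0 2 1 3
0 1 2 3 3 0
3 3 2 3 0 1
1 3 0 1 2 0
0 3 1 1 2 2
k=5  1 1 0 2 2 0
0 1 2 3 3 1
3 3 2 3 0 1
1 3 0 1 2 0
0 3 1 1 2 2
k=6  1 1 0 2 2 1
0 1 2 3 3 1
3 3 2 3 0 1
1 3 0 1 2 0
0 3 1 1 2 2
k=7  1 1 0 2 2 2
0 1 2 3 3 1
3 3 2 3 0 1
1 3 0 1 2 0
0 3 1 1 2 2
k=8  1 1 0 2 2 3
0 1 2 3 3 1
3 3 2 3 0 1
1 3 0 1 2 0
0 3 1 1 2 2
k=9  1 1 0 2 3 0
0 1 2 3 3 2
3 3 2 3 0 1
1 3 0 1 2 0
0 3 1 1 2 2
k=10  1 1 0 2 3 1
0 1 2 3 3 2
3 3 2 3 0 1
1 3 0 1 2 0
0 3 1 1 2 2
k=11  1 1 0 2 3 2
0 1 2 3 3 2
3 3 2 3 0 1
1 3 0 1 2 0
0 3 1 1 2 2
k=12  1 1 0 2 3 3
0 1 2 3 3 2
3 3 2 3 0 1
1 3 0 1 2 0
0 3 1 1 2 2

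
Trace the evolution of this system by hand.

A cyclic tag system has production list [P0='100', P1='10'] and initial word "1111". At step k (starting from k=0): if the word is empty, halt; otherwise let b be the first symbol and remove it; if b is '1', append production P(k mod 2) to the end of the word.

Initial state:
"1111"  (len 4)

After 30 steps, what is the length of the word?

10

k=0  "1111"  (len 4)
k=1  "111100"  (len 6)
k=2  "1110010"  (len 7)
k=3  "110010100"  (len 9)
k=4  "1001010010"  (len 10)
k=5  "001010010100"  (len 12)
k=6  "01010010100"  (len 11)
k=7  "1010010100"  (len 10)
k=8  "01001010010"  (len 11)
k=9  "1001010010"  (len 10)
k=10  "00101001010"  (len 11)
k=11  "0101001010"  (len 10)
k=12  "101001010"  (len 9)
k=13  "01001010100"  (len 11)
k=14  "1001010100"  (len 10)
k=15  "001010100100"  (len 12)
k=16  "01010100100"  (len 11)
k=17  "1010100100"  (len 10)
k=18  "01010010010"  (len 11)
k=19  "1010010010"  (len 10)
k=20  "01001001010"  (len 11)
k=21  "1001001010"  (len 10)
k=22  "00100101010"  (len 11)
k=23  "0100101010"  (len 10)
k=24  "100101010"  (len 9)
k=25  "00101010100"  (len 11)
k=26  "0101010100"  (len 10)
k=27  "101010100"  (len 9)
k=28  "0101010010"  (len 10)
k=29  "101010010"  (len 9)
k=30  "0101001010"  (len 10)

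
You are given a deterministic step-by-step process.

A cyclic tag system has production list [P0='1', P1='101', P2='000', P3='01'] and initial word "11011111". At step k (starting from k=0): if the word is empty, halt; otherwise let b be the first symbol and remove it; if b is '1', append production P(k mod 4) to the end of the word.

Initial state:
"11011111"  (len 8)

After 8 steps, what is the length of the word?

15

t=0: "11011111"  (len 8)
t=1: "10111111"  (len 8)
t=2: "0111111101"  (len 10)
t=3: "111111101"  (len 9)
t=4: "1111110101"  (len 10)
t=5: "1111101011"  (len 10)
t=6: "111101011101"  (len 12)
t=7: "11101011101000"  (len 14)
t=8: "110101110100001"  (len 15)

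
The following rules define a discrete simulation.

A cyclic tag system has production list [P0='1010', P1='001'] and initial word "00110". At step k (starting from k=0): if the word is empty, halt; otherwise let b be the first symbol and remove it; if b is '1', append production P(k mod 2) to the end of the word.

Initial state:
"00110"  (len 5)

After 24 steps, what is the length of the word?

14

gen 0: "00110"  (len 5)
gen 1: "0110"  (len 4)
gen 2: "110"  (len 3)
gen 3: "101010"  (len 6)
gen 4: "01010001"  (len 8)
gen 5: "1010001"  (len 7)
gen 6: "010001001"  (len 9)
gen 7: "10001001"  (len 8)
gen 8: "0001001001"  (len 10)
gen 9: "001001001"  (len 9)
gen 10: "01001001"  (len 8)
gen 11: "1001001"  (len 7)
gen 12: "001001001"  (len 9)
gen 13: "01001001"  (len 8)
gen 14: "1001001"  (len 7)
gen 15: "0010011010"  (len 10)
gen 16: "010011010"  (len 9)
gen 17: "10011010"  (len 8)
gen 18: "0011010001"  (len 10)
gen 19: "011010001"  (len 9)
gen 20: "11010001"  (len 8)
gen 21: "10100011010"  (len 11)
gen 22: "0100011010001"  (len 13)
gen 23: "100011010001"  (len 12)
gen 24: "00011010001001"  (len 14)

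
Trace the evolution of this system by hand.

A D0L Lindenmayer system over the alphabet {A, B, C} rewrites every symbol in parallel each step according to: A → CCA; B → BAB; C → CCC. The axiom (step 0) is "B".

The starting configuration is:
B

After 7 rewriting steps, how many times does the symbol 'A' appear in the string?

gen 0: B
gen 1: BAB
gen 2: BABCCABAB
gen 3: BABCCABABCCCCCCCCABABCCABAB
gen 4: BABCCABABCCCCCCCCABABCCABABCCCCCCCCCCCCCCCCCCCCCCCCCCABABCCABABCCCCCCCCABABCCABAB
gen 5: BABCCABABCCCCCCCCABABCCABABCCCCCCCCCCCCCCCCCCCCCCCCCCABABC…ABABCCCCCCCCCCCCCCCCCCCCCCCCCCABABCCABABCCCCCCCCABABCCABAB  (len 243)
gen 6: BABCCABABCCCCCCCCABABCCABABCCCCCCCCCCCCCCCCCCCCCCCCCCABABC…ABABCCCCCCCCCCCCCCCCCCCCCCCCCCABABCCABABCCCCCCCCABABCCABAB  (len 729)
gen 7: BABCCABABCCCCCCCCABABCCABABCCCCCCCCCCCCCCCCCCCCCCCCCCABABC…ABABCCCCCCCCCCCCCCCCCCCCCCCCCCABABCCABABCCCCCCCCABABCCABAB  (len 2187)

127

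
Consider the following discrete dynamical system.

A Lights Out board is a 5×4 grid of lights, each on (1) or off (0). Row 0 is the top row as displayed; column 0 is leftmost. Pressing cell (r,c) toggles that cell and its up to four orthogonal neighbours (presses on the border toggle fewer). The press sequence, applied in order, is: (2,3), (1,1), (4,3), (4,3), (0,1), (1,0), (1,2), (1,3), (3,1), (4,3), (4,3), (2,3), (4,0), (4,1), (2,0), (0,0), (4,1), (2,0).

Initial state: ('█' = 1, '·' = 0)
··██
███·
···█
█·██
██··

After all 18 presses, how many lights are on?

k=0  ··██
███·
···█
█·██
██··
k=1  ··██
████
··█·
█·█·
██··
k=2  ·███
···█
·██·
█·█·
██··
k=3  ·███
···█
·██·
█·██
████
k=4  ·███
···█
·██·
█·█·
██··
k=5  █··█
·█·█
·██·
█·█·
██··
k=6  ···█
█··█
███·
█·█·
██··
k=7  ··██
███·
██··
█·█·
██··
k=8  ··█·
██·█
██·█
█·█·
██··
k=9  ··█·
██·█
█··█
·█··
█···
k=10  ··█·
██·█
█··█
·█·█
█·██
k=11  ··█·
██·█
█··█
·█··
█···
k=12  ··█·
██··
█·█·
·█·█
█···
k=13  ··█·
██··
█·█·
██·█
·█··
k=14  ··█·
██··
█·█·
█··█
█·█·
k=15  ··█·
·█··
·██·
···█
█·█·
k=16  ███·
██··
·██·
···█
█·█·
k=17  ███·
██··
·██·
·█·█
·█··
k=18  ███·
·█··
█·█·
██·█
·█··

10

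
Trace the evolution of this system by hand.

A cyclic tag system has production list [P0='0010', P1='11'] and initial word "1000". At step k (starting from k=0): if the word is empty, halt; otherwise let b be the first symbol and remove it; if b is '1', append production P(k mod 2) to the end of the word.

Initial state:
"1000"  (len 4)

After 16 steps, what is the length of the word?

gen 0: "1000"  (len 4)
gen 1: "0000010"  (len 7)
gen 2: "000010"  (len 6)
gen 3: "00010"  (len 5)
gen 4: "0010"  (len 4)
gen 5: "010"  (len 3)
gen 6: "10"  (len 2)
gen 7: "00010"  (len 5)
gen 8: "0010"  (len 4)
gen 9: "010"  (len 3)
gen 10: "10"  (len 2)
gen 11: "00010"  (len 5)
gen 12: "0010"  (len 4)
gen 13: "010"  (len 3)
gen 14: "10"  (len 2)
gen 15: "00010"  (len 5)
gen 16: "0010"  (len 4)

4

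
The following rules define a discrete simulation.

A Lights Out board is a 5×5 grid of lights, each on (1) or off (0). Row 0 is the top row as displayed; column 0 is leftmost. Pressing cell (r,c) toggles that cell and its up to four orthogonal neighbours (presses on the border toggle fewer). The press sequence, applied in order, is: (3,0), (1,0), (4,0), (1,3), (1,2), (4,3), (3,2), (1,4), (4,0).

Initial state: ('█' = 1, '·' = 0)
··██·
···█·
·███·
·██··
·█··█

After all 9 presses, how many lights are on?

0) ··██·
···█·
·███·
·██··
·█··█
1) ··██·
···█·
████·
█·█··
██··█
2) █·██·
██·█·
·███·
█·█··
██··█
3) █·██·
██·█·
·███·
··█··
····█
4) █·█··
███·█
·██··
··█··
····█
5) █····
█··██
·█···
··█··
····█
6) █····
█··██
·█···
··██·
··██·
7) █····
█··██
·██··
·█···
···█·
8) █···█
█····
·██·█
·█···
···█·
9) █···█
█····
·██·█
██···
██·█·

11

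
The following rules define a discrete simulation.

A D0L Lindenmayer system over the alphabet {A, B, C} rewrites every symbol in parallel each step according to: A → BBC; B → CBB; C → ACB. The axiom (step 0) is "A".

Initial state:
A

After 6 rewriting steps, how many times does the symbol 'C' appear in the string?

k=0  A
k=1  BBC
k=2  CBBCBBACB
k=3  ACBCBBCBBACBCBBCBBBBCACBCBB
k=4  BBCACBCBBACBCBBCBBACBCBBCBBBBCACBCBBACBCBBCBBACBCBBCBBCBBCBBACBBBCACBCBBACBCBBCBB
k=5  CBBCBBACBBBCACBCBBACBCBBCBBBBCACBCBBACBCBBCBBACBCBBCBBBBCA…BCBBCBBCBBACBBBCACBCBBACBCBBCBBBBCACBCBBACBCBBCBBACBCBBCBB  (len 243)
k=6  ACBCBBCBBACBCBBCBBBBCACBCBBCBBCBBACBBBCACBCBBACBCBBCBBBBCA…BCBBBBCACBCBBACBCBBCBBACBCBBCBBBBCACBCBBACBCBBCBBACBCBBCBB  (len 729)

243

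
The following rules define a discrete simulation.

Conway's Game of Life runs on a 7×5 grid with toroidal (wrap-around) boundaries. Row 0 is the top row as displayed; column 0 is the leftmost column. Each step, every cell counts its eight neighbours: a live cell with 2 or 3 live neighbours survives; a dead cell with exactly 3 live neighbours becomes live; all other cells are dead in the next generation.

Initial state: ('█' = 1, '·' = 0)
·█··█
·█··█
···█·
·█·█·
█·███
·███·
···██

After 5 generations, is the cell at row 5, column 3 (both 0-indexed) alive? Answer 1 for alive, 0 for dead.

gen 0: ·█··█
·█··█
···█·
·█·█·
█·███
·███·
···██
gen 1: ··█·█
··███
█··██
██···
█····
·█···
·█··█
gen 2: ·██·█
·██··
·····
·█···
█····
·█···
·███·
gen 3: ·····
████·
·██··
·····
██···
██···
···█·
gen 4: ·█·██
█··█·
█··█·
█·█··
██···
███·█
·····
gen 5: █·███
██·█·
█·██·
█·█··
···█·
··█·█
·····

0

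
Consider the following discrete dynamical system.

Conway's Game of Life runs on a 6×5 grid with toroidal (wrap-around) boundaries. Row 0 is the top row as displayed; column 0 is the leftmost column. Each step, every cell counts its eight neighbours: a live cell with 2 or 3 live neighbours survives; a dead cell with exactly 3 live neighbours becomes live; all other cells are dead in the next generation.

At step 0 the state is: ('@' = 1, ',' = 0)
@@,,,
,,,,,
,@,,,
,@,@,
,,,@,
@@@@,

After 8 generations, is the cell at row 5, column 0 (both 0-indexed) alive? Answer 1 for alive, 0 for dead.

0

[0] @@,,,
,,,,,
,@,,,
,@,@,
,,,@,
@@@@,
[1] @,,,@
@@,,,
,,@,,
,,,,,
@,,@,
@,,@,
[2] ,,,,,
@@,,@
,@,,,
,,,,,
,,,,,
@@,@,
[3] ,,@,,
@@,,,
,@,,,
,,,,,
,,,,,
,,,,,
[4] ,@,,,
@@@,,
@@,,,
,,,,,
,,,,,
,,,,,
[5] @@@,,
,,@,,
@,@,,
,,,,,
,,,,,
,,,,,
[6] ,@@,,
@,@@,
,@,,,
,,,,,
,,,,,
,@,,,
[7] @,,@,
@,,@,
,@@,,
,,,,,
,,,,,
,@@,,
[8] @,,@,
@,,@,
,@@,,
,,,,,
,,,,,
,@@,,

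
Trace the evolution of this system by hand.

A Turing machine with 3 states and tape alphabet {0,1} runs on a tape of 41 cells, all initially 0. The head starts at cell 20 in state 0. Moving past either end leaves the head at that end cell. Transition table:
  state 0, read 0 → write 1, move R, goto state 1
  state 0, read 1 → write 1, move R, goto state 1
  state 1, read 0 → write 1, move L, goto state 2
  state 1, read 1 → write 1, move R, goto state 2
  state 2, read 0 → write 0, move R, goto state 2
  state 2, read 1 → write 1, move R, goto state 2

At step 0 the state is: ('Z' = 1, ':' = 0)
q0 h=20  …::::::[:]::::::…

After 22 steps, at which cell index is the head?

t=0: q0 h=20  …::::::[:]::::::…
t=1: q1 h=21  …:::::Z[:]::::::…
t=2: q2 h=20  …::::::[Z]Z:::::…
t=3: q2 h=21  …:::::Z[Z]::::::…
t=4: q2 h=22  …::::ZZ[:]::::::…
t=5: q2 h=23  …:::ZZ:[:]::::::…
t=6: q2 h=24  …::ZZ::[:]::::::…
t=7: q2 h=25  …:ZZ:::[:]::::::…
t=8: q2 h=26  …ZZ::::[:]::::::…
t=9: q2 h=27  …Z:::::[:]::::::…
t=10: q2 h=28  …::::::[:]::::::…
t=11: q2 h=29  …::::::[:]::::::…
t=12: q2 h=30  …::::::[:]::::::…
t=13: q2 h=31  …::::::[:]::::::…
t=14: q2 h=32  …::::::[:]::::::…
t=15: q2 h=33  …::::::[:]::::::…
t=16: q2 h=34  …::::::[:]::::::|
t=17: q2 h=35  …::::::[:]:::::|
t=18: q2 h=36  …::::::[:]::::|
t=19: q2 h=37  …::::::[:]:::|
t=20: q2 h=38  …::::::[:]::|
t=21: q2 h=39  …::::::[:]:|
t=22: q2 h=40  …::::::[:]|

40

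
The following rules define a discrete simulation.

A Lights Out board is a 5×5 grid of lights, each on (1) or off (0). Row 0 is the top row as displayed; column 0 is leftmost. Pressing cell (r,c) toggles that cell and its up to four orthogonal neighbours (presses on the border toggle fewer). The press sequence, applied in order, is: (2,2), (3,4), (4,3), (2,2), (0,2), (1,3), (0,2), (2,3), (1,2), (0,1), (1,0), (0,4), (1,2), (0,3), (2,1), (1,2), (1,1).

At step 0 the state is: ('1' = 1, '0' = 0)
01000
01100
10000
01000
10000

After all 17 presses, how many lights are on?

10

0) 01000
01100
10000
01000
10000
1) 01000
01000
11110
01100
10000
2) 01000
01000
11111
01111
10001
3) 01000
01000
11111
01101
10110
4) 01000
01100
10001
01001
10110
5) 00110
01000
10001
01001
10110
6) 00100
01111
10011
01001
10110
7) 01010
01011
10011
01001
10110
8) 01010
01001
10100
01011
10110
9) 01110
00111
10000
01011
10110
10) 10010
01111
10000
01011
10110
11) 00010
10111
00000
01011
10110
12) 00001
10110
00000
01011
10110
13) 00101
11000
00100
01011
10110
14) 00010
11010
00100
01011
10110
15) 00010
10010
11000
00011
10110
16) 00110
11100
11100
00011
10110
17) 01110
00000
10100
00011
10110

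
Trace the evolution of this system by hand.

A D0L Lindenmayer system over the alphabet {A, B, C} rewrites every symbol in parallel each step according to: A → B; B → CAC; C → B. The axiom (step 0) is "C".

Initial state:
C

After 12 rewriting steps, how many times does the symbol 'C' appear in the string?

486

[0] C
[1] B
[2] CAC
[3] BBB
[4] CACCACCAC
[5] BBBBBBBBB
[6] CACCACCACCACCACCACCACCACCAC
[7] BBBBBBBBBBBBBBBBBBBBBBBBBBB
[8] CACCACCACCACCACCACCACCACCACCACCACCACCACCACCACCACCACCACCACCACCACCACCACCACCACCACCAC
[9] BBBBBBBBBBBBBBBBBBBBBBBBBBBBBBBBBBBBBBBBBBBBBBBBBBBBBBBBBBBBBBBBBBBBBBBBBBBBBBBBB
[10] CACCACCACCACCACCACCACCACCACCACCACCACCACCACCACCACCACCACCACC…CCACCACCACCACCACCACCACCACCACCACCACCACCACCACCACCACCACCACCAC  (len 243)
[11] BBBBBBBBBBBBBBBBBBBBBBBBBBBBBBBBBBBBBBBBBBBBBBBBBBBBBBBBBB…BBBBBBBBBBBBBBBBBBBBBBBBBBBBBBBBBBBBBBBBBBBBBBBBBBBBBBBBBB  (len 243)
[12] CACCACCACCACCACCACCACCACCACCACCACCACCACCACCACCACCACCACCACC…CCACCACCACCACCACCACCACCACCACCACCACCACCACCACCACCACCACCACCAC  (len 729)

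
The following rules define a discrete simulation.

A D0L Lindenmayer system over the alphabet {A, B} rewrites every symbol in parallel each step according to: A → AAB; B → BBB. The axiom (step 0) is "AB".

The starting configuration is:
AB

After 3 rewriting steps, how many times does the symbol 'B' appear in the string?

gen 0: AB
gen 1: AABBBB
gen 2: AABAABBBBBBBBBBBBB
gen 3: AABAABBBBAABAABBBBBBBBBBBBBBBBBBBBBBBBBBBBBBBBBBBBBBBB

46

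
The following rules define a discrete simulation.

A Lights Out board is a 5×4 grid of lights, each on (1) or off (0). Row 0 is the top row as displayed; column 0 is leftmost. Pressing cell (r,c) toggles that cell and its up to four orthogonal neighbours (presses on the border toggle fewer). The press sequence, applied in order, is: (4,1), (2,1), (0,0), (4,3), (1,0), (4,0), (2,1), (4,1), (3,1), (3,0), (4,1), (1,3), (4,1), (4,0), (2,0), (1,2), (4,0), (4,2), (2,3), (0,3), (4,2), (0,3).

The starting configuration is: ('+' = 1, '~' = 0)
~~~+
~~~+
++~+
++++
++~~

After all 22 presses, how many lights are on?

12

k=0  ~~~+
~~~+
++~+
++++
++~~
k=1  ~~~+
~~~+
++~+
+~++
~~+~
k=2  ~~~+
~+~+
~~++
++++
~~+~
k=3  ++~+
++~+
~~++
++++
~~+~
k=4  ++~+
++~+
~~++
+++~
~~~+
k=5  ~+~+
~~~+
+~++
+++~
~~~+
k=6  ~+~+
~~~+
+~++
~++~
++~+
k=7  ~+~+
~+~+
~+~+
~~+~
++~+
k=8  ~+~+
~+~+
~+~+
~++~
~~++
k=9  ~+~+
~+~+
~~~+
+~~~
~+++
k=10  ~+~+
~+~+
+~~+
~+~~
++++
k=11  ~+~+
~+~+
+~~+
~~~~
~~~+
k=12  ~+~~
~++~
+~~~
~~~~
~~~+
k=13  ~+~~
~++~
+~~~
~+~~
++++
k=14  ~+~~
~++~
+~~~
++~~
~~++
k=15  ~+~~
+++~
~+~~
~+~~
~~++
k=16  ~++~
+~~+
~++~
~+~~
~~++
k=17  ~++~
+~~+
~++~
++~~
++++
k=18  ~++~
+~~+
~++~
+++~
+~~~
k=19  ~++~
+~~~
~+~+
++++
+~~~
k=20  ~+~+
+~~+
~+~+
++++
+~~~
k=21  ~+~+
+~~+
~+~+
++~+
++++
k=22  ~++~
+~~~
~+~+
++~+
++++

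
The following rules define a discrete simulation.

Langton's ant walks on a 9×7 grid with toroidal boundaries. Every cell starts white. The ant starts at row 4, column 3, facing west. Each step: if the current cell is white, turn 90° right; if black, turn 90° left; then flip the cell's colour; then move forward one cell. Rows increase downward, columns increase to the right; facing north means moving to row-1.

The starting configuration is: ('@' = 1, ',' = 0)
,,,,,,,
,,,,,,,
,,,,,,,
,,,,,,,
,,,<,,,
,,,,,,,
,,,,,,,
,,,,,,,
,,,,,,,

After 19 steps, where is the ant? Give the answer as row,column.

0) ,,,,,,,
,,,,,,,
,,,,,,,
,,,,,,,
,,,<,,,
,,,,,,,
,,,,,,,
,,,,,,,
,,,,,,,
1) ,,,,,,,
,,,,,,,
,,,,,,,
,,,^,,,
,,,@,,,
,,,,,,,
,,,,,,,
,,,,,,,
,,,,,,,
2) ,,,,,,,
,,,,,,,
,,,,,,,
,,,@>,,
,,,@,,,
,,,,,,,
,,,,,,,
,,,,,,,
,,,,,,,
3) ,,,,,,,
,,,,,,,
,,,,,,,
,,,@@,,
,,,@v,,
,,,,,,,
,,,,,,,
,,,,,,,
,,,,,,,
4) ,,,,,,,
,,,,,,,
,,,,,,,
,,,@@,,
,,,<@,,
,,,,,,,
,,,,,,,
,,,,,,,
,,,,,,,
5) ,,,,,,,
,,,,,,,
,,,,,,,
,,,@@,,
,,,,@,,
,,,v,,,
,,,,,,,
,,,,,,,
,,,,,,,
6) ,,,,,,,
,,,,,,,
,,,,,,,
,,,@@,,
,,,,@,,
,,<@,,,
,,,,,,,
,,,,,,,
,,,,,,,
7) ,,,,,,,
,,,,,,,
,,,,,,,
,,,@@,,
,,^,@,,
,,@@,,,
,,,,,,,
,,,,,,,
,,,,,,,
8) ,,,,,,,
,,,,,,,
,,,,,,,
,,,@@,,
,,@>@,,
,,@@,,,
,,,,,,,
,,,,,,,
,,,,,,,
9) ,,,,,,,
,,,,,,,
,,,,,,,
,,,@@,,
,,@@@,,
,,@v,,,
,,,,,,,
,,,,,,,
,,,,,,,
10) ,,,,,,,
,,,,,,,
,,,,,,,
,,,@@,,
,,@@@,,
,,@,>,,
,,,,,,,
,,,,,,,
,,,,,,,
11) ,,,,,,,
,,,,,,,
,,,,,,,
,,,@@,,
,,@@@,,
,,@,@,,
,,,,v,,
,,,,,,,
,,,,,,,
12) ,,,,,,,
,,,,,,,
,,,,,,,
,,,@@,,
,,@@@,,
,,@,@,,
,,,<@,,
,,,,,,,
,,,,,,,
13) ,,,,,,,
,,,,,,,
,,,,,,,
,,,@@,,
,,@@@,,
,,@^@,,
,,,@@,,
,,,,,,,
,,,,,,,
14) ,,,,,,,
,,,,,,,
,,,,,,,
,,,@@,,
,,@@@,,
,,@@>,,
,,,@@,,
,,,,,,,
,,,,,,,
15) ,,,,,,,
,,,,,,,
,,,,,,,
,,,@@,,
,,@@^,,
,,@@,,,
,,,@@,,
,,,,,,,
,,,,,,,
16) ,,,,,,,
,,,,,,,
,,,,,,,
,,,@@,,
,,@<,,,
,,@@,,,
,,,@@,,
,,,,,,,
,,,,,,,
17) ,,,,,,,
,,,,,,,
,,,,,,,
,,,@@,,
,,@,,,,
,,@v,,,
,,,@@,,
,,,,,,,
,,,,,,,
18) ,,,,,,,
,,,,,,,
,,,,,,,
,,,@@,,
,,@,,,,
,,@,>,,
,,,@@,,
,,,,,,,
,,,,,,,
19) ,,,,,,,
,,,,,,,
,,,,,,,
,,,@@,,
,,@,,,,
,,@,@,,
,,,@v,,
,,,,,,,
,,,,,,,

6,4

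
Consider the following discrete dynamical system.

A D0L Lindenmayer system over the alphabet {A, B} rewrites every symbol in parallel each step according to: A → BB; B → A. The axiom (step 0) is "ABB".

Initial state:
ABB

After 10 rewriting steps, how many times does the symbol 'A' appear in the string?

gen 0: ABB
gen 1: BBAA
gen 2: AABBBB
gen 3: BBBBAAAA
gen 4: AAAABBBBBBBB
gen 5: BBBBBBBBAAAAAAAA
gen 6: AAAAAAAABBBBBBBBBBBBBBBB
gen 7: BBBBBBBBBBBBBBBBAAAAAAAAAAAAAAAA
gen 8: AAAAAAAAAAAAAAAABBBBBBBBBBBBBBBBBBBBBBBBBBBBBBBB
gen 9: BBBBBBBBBBBBBBBBBBBBBBBBBBBBBBBBAAAAAAAAAAAAAAAAAAAAAAAAAAAAAAAA
gen 10: AAAAAAAAAAAAAAAAAAAAAAAAAAAAAAAABBBBBBBBBBBBBBBBBBBBBBBBBBBBBBBBBBBBBBBBBBBBBBBBBBBBBBBBBBBBBBBB

32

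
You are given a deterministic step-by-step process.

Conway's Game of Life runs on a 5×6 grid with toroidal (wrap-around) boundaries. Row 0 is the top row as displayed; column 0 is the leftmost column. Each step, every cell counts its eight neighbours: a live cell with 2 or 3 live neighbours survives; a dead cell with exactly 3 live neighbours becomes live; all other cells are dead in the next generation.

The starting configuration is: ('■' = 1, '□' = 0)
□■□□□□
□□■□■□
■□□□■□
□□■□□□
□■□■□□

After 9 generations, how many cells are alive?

gen 0: □■□□□□
□□■□■□
■□□□■□
□□■□□□
□■□■□□
gen 1: □■□■□□
□■□■□■
□■□□□■
□■■■□□
□■□□□□
gen 2: □■□□■□
□■□□□□
□■□■□□
□■□□□□
■■□■□□
gen 3: □■□□□□
■■□□□□
■■□□□□
□■□□□□
■■□□□□
gen 4: □□■□□□
□□■□□□
□□■□□□
□□■□□□
■■■□□□
gen 5: □□■■□□
□■■■□□
□■■■□□
□□■■□□
□□■■□□
gen 6: □□□□■□
□□□□■□
□□□□■□
□□□□■□
□■□□■□
gen 7: □□□■■■
□□□■■■
□□□■■■
□□□■■■
□□□■■■
gen 8: ■□■□□□
■□■□□□
■□■□□□
■□■□□□
■□■□□□
gen 9: ■□■■□■
■□■■□■
■□■■□■
■□■■□■
■□■■□■

20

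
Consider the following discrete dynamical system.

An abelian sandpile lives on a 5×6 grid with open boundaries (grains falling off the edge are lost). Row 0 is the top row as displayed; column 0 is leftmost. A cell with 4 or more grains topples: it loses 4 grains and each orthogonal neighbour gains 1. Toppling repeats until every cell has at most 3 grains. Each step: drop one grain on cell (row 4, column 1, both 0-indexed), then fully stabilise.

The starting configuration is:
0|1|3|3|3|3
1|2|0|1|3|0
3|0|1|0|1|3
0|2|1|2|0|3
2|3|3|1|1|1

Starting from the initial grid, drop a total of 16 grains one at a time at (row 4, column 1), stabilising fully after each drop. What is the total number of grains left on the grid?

0) 0|1|3|3|3|3
1|2|0|1|3|0
3|0|1|0|1|3
0|2|1|2|0|3
2|3|3|1|1|1
1) 0|1|3|3|3|3
1|2|0|1|3|0
3|0|1|0|1|3
0|3|2|2|0|3
3|1|0|2|1|1
2) 0|1|3|3|3|3
1|2|0|1|3|0
3|0|1|0|1|3
0|3|2|2|0|3
3|2|0|2|1|1
3) 0|1|3|3|3|3
1|2|0|1|3|0
3|0|1|0|1|3
0|3|2|2|0|3
3|3|0|2|1|1
4) 0|1|3|3|3|3
1|2|0|1|3|0
3|1|1|0|1|3
2|0|3|2|0|3
0|2|1|2|1|1
5) 0|1|3|3|3|3
1|2|0|1|3|0
3|1|1|0|1|3
2|0|3|2|0|3
0|3|1|2|1|1
6) 0|1|3|3|3|3
1|2|0|1|3|0
3|1|1|0|1|3
2|1|3|2|0|3
1|0|2|2|1|1
7) 0|1|3|3|3|3
1|2|0|1|3|0
3|1|1|0|1|3
2|1|3|2|0|3
1|1|2|2|1|1
8) 0|1|3|3|3|3
1|2|0|1|3|0
3|1|1|0|1|3
2|1|3|2|0|3
1|2|2|2|1|1
9) 0|1|3|3|3|3
1|2|0|1|3|0
3|1|1|0|1|3
2|1|3|2|0|3
1|3|2|2|1|1
10) 0|1|3|3|3|3
1|2|0|1|3|0
3|1|1|0|1|3
2|2|3|2|0|3
2|0|3|2|1|1
11) 0|1|3|3|3|3
1|2|0|1|3|0
3|1|1|0|1|3
2|2|3|2|0|3
2|1|3|2|1|1
12) 0|1|3|3|3|3
1|2|0|1|3|0
3|1|1|0|1|3
2|2|3|2|0|3
2|2|3|2|1|1
13) 0|1|3|3|3|3
1|2|0|1|3|0
3|1|1|0|1|3
2|2|3|2|0|3
2|3|3|2|1|1
14) 0|1|3|3|3|3
1|2|0|1|3|0
3|2|2|0|1|3
3|0|1|3|0|3
3|2|1|3|1|1
15) 0|1|3|3|3|3
1|2|0|1|3|0
3|2|2|0|1|3
3|0|1|3|0|3
3|3|1|3|1|1
16) 0|1|3|3|3|3
2|2|0|1|3|0
0|3|2|0|1|3
1|2|1|3|0|3
1|1|2|3|1|1

49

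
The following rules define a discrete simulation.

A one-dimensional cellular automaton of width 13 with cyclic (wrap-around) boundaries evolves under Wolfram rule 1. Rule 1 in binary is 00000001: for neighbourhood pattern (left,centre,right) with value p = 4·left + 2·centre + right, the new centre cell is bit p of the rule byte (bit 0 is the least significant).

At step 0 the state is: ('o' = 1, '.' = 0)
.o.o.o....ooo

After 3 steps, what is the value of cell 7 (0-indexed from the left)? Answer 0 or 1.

1

t=0: .o.o.o....ooo
t=1: .......oo....
t=2: oooooo....ooo
t=3: .......oo....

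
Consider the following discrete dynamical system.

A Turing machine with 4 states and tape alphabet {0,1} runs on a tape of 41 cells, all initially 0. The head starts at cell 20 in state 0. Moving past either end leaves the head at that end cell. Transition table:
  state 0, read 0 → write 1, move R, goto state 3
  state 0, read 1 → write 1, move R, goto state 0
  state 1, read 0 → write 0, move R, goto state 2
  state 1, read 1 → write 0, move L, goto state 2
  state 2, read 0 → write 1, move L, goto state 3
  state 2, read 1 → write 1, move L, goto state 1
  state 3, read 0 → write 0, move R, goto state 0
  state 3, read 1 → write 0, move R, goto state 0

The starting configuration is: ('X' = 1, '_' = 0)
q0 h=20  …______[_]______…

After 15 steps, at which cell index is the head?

35

0) q0 h=20  …______[_]______…
1) q3 h=21  …_____X[_]______…
2) q0 h=22  …____X_[_]______…
3) q3 h=23  …___X_X[_]______…
4) q0 h=24  …__X_X_[_]______…
5) q3 h=25  …_X_X_X[_]______…
6) q0 h=26  …X_X_X_[_]______…
7) q3 h=27  …_X_X_X[_]______…
8) q0 h=28  …X_X_X_[_]______…
9) q3 h=29  …_X_X_X[_]______…
10) q0 h=30  …X_X_X_[_]______…
11) q3 h=31  …_X_X_X[_]______…
12) q0 h=32  …X_X_X_[_]______…
13) q3 h=33  …_X_X_X[_]______…
14) q0 h=34  …X_X_X_[_]______|
15) q3 h=35  …_X_X_X[_]_____|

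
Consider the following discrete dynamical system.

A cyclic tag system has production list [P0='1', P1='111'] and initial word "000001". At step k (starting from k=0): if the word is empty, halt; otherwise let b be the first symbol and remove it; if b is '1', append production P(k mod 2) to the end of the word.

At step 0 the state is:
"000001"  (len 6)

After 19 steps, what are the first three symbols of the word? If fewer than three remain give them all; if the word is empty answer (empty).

gen 0: "000001"  (len 6)
gen 1: "00001"  (len 5)
gen 2: "0001"  (len 4)
gen 3: "001"  (len 3)
gen 4: "01"  (len 2)
gen 5: "1"  (len 1)
gen 6: "111"  (len 3)
gen 7: "111"  (len 3)
gen 8: "11111"  (len 5)
gen 9: "11111"  (len 5)
gen 10: "1111111"  (len 7)
gen 11: "1111111"  (len 7)
gen 12: "111111111"  (len 9)
gen 13: "111111111"  (len 9)
gen 14: "11111111111"  (len 11)
gen 15: "11111111111"  (len 11)
gen 16: "1111111111111"  (len 13)
gen 17: "1111111111111"  (len 13)
gen 18: "111111111111111"  (len 15)
gen 19: "111111111111111"  (len 15)

111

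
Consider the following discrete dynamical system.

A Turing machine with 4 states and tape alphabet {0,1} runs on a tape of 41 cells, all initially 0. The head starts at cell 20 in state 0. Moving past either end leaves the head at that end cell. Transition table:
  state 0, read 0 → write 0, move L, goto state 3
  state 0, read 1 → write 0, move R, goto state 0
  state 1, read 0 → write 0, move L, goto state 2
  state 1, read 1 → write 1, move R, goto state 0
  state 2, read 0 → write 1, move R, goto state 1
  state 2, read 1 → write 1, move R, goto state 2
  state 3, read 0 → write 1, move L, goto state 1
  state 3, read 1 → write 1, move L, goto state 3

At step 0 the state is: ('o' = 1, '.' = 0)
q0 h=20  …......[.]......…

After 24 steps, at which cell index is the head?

18

k=0  q0 h=20  …......[.]......…
k=1  q3 h=19  …......[.]......…
k=2  q1 h=18  …......[.]o.....…
k=3  q2 h=17  …......[.].o....…
k=4  q1 h=18  ….....o[.]o.....…
k=5  q2 h=17  …......[o].o....…
k=6  q2 h=18  ….....o[.]o.....…
k=7  q1 h=19  …....oo[o]......…
k=8  q0 h=20  …...ooo[.]......…
k=9  q3 h=19  …....oo[o]......…
k=10  q3 h=18  ….....o[o]o.....…
k=11  q3 h=17  …......[o]oo....…
k=12  q3 h=16  …......[.]ooo...…
k=13  q1 h=15  …......[.]oooo..…
k=14  q2 h=14  …......[.].oooo.…
k=15  q1 h=15  ….....o[.]oooo..…
k=16  q2 h=14  …......[o].oooo.…
k=17  q2 h=15  ….....o[.]oooo..…
k=18  q1 h=16  …....oo[o]ooo...…
k=19  q0 h=17  …...ooo[o]oo....…
k=20  q0 h=18  …..ooo.[o]o.....…
k=21  q0 h=19  ….ooo..[o]......…
k=22  q0 h=20  …ooo...[.]......…
k=23  q3 h=19  ….ooo..[.]......…
k=24  q1 h=18  …..ooo.[.]o.....…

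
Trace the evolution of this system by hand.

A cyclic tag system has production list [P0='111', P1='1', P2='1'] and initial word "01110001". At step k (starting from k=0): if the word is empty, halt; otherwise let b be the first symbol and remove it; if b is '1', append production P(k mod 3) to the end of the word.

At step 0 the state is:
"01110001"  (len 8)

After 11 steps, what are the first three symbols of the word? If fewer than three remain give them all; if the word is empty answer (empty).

111

[0] "01110001"  (len 8)
[1] "1110001"  (len 7)
[2] "1100011"  (len 7)
[3] "1000111"  (len 7)
[4] "000111111"  (len 9)
[5] "00111111"  (len 8)
[6] "0111111"  (len 7)
[7] "111111"  (len 6)
[8] "111111"  (len 6)
[9] "111111"  (len 6)
[10] "11111111"  (len 8)
[11] "11111111"  (len 8)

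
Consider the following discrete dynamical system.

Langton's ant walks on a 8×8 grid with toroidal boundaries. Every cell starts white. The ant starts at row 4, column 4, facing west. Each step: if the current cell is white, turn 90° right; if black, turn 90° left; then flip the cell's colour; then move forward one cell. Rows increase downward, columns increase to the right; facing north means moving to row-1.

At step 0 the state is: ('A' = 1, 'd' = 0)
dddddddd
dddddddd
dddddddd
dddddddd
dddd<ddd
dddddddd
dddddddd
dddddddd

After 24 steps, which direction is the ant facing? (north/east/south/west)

0) dddddddd
dddddddd
dddddddd
dddddddd
dddd<ddd
dddddddd
dddddddd
dddddddd
1) dddddddd
dddddddd
dddddddd
dddd^ddd
ddddAddd
dddddddd
dddddddd
dddddddd
2) dddddddd
dddddddd
dddddddd
ddddA>dd
ddddAddd
dddddddd
dddddddd
dddddddd
3) dddddddd
dddddddd
dddddddd
ddddAAdd
ddddAvdd
dddddddd
dddddddd
dddddddd
4) dddddddd
dddddddd
dddddddd
ddddAAdd
dddd<Add
dddddddd
dddddddd
dddddddd
5) dddddddd
dddddddd
dddddddd
ddddAAdd
dddddAdd
ddddvddd
dddddddd
dddddddd
6) dddddddd
dddddddd
dddddddd
ddddAAdd
dddddAdd
ddd<Addd
dddddddd
dddddddd
7) dddddddd
dddddddd
dddddddd
ddddAAdd
ddd^dAdd
dddAAddd
dddddddd
dddddddd
8) dddddddd
dddddddd
dddddddd
ddddAAdd
dddA>Add
dddAAddd
dddddddd
dddddddd
9) dddddddd
dddddddd
dddddddd
ddddAAdd
dddAAAdd
dddAvddd
dddddddd
dddddddd
10) dddddddd
dddddddd
dddddddd
ddddAAdd
dddAAAdd
dddAd>dd
dddddddd
dddddddd
11) dddddddd
dddddddd
dddddddd
ddddAAdd
dddAAAdd
dddAdAdd
dddddvdd
dddddddd
12) dddddddd
dddddddd
dddddddd
ddddAAdd
dddAAAdd
dddAdAdd
dddd<Add
dddddddd
13) dddddddd
dddddddd
dddddddd
ddddAAdd
dddAAAdd
dddA^Add
ddddAAdd
dddddddd
14) dddddddd
dddddddd
dddddddd
ddddAAdd
dddAAAdd
dddAA>dd
ddddAAdd
dddddddd
15) dddddddd
dddddddd
dddddddd
ddddAAdd
dddAA^dd
dddAAddd
ddddAAdd
dddddddd
16) dddddddd
dddddddd
dddddddd
ddddAAdd
dddA<ddd
dddAAddd
ddddAAdd
dddddddd
17) dddddddd
dddddddd
dddddddd
ddddAAdd
dddAdddd
dddAvddd
ddddAAdd
dddddddd
18) dddddddd
dddddddd
dddddddd
ddddAAdd
dddAdddd
dddAd>dd
ddddAAdd
dddddddd
19) dddddddd
dddddddd
dddddddd
ddddAAdd
dddAdddd
dddAdAdd
ddddAvdd
dddddddd
20) dddddddd
dddddddd
dddddddd
ddddAAdd
dddAdddd
dddAdAdd
ddddAd>d
dddddddd
21) dddddddd
dddddddd
dddddddd
ddddAAdd
dddAdddd
dddAdAdd
ddddAdAd
ddddddvd
22) dddddddd
dddddddd
dddddddd
ddddAAdd
dddAdddd
dddAdAdd
ddddAdAd
ddddd<Ad
23) dddddddd
dddddddd
dddddddd
ddddAAdd
dddAdddd
dddAdAdd
ddddA^Ad
dddddAAd
24) dddddddd
dddddddd
dddddddd
ddddAAdd
dddAdddd
dddAdAdd
ddddAA>d
dddddAAd

east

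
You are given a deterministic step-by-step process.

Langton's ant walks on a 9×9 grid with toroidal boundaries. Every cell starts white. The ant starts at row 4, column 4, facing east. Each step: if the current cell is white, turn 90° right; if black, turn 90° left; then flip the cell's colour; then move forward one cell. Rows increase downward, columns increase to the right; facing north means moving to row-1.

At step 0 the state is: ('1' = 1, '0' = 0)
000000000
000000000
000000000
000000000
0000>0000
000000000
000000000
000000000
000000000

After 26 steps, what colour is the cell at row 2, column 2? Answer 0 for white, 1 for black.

t=0: 000000000
000000000
000000000
000000000
0000>0000
000000000
000000000
000000000
000000000
t=1: 000000000
000000000
000000000
000000000
000010000
0000v0000
000000000
000000000
000000000
t=2: 000000000
000000000
000000000
000000000
000010000
000<10000
000000000
000000000
000000000
t=3: 000000000
000000000
000000000
000000000
000^10000
000110000
000000000
000000000
000000000
t=4: 000000000
000000000
000000000
000000000
0001>0000
000110000
000000000
000000000
000000000
t=5: 000000000
000000000
000000000
0000^0000
000100000
000110000
000000000
000000000
000000000
t=6: 000000000
000000000
000000000
00001>000
000100000
000110000
000000000
000000000
000000000
t=7: 000000000
000000000
000000000
000011000
00010v000
000110000
000000000
000000000
000000000
t=8: 000000000
000000000
000000000
000011000
0001<1000
000110000
000000000
000000000
000000000
t=9: 000000000
000000000
000000000
0000^1000
000111000
000110000
000000000
000000000
000000000
t=10: 000000000
000000000
000000000
000<01000
000111000
000110000
000000000
000000000
000000000
t=11: 000000000
000000000
000^00000
000101000
000111000
000110000
000000000
000000000
000000000
t=12: 000000000
000000000
0001>0000
000101000
000111000
000110000
000000000
000000000
000000000
t=13: 000000000
000000000
000110000
0001v1000
000111000
000110000
000000000
000000000
000000000
t=14: 000000000
000000000
000110000
000<11000
000111000
000110000
000000000
000000000
000000000
t=15: 000000000
000000000
000110000
000011000
000v11000
000110000
000000000
000000000
000000000
t=16: 000000000
000000000
000110000
000011000
0000>1000
000110000
000000000
000000000
000000000
t=17: 000000000
000000000
000110000
0000^1000
000001000
000110000
000000000
000000000
000000000
t=18: 000000000
000000000
000110000
000<01000
000001000
000110000
000000000
000000000
000000000
t=19: 000000000
000000000
000^10000
000101000
000001000
000110000
000000000
000000000
000000000
t=20: 000000000
000000000
00<010000
000101000
000001000
000110000
000000000
000000000
000000000
t=21: 000000000
00^000000
001010000
000101000
000001000
000110000
000000000
000000000
000000000
t=22: 000000000
001>00000
001010000
000101000
000001000
000110000
000000000
000000000
000000000
t=23: 000000000
001100000
001v10000
000101000
000001000
000110000
000000000
000000000
000000000
t=24: 000000000
001100000
00<110000
000101000
000001000
000110000
000000000
000000000
000000000
t=25: 000000000
001100000
000110000
00v101000
000001000
000110000
000000000
000000000
000000000
t=26: 000000000
001100000
000110000
0<1101000
000001000
000110000
000000000
000000000
000000000

0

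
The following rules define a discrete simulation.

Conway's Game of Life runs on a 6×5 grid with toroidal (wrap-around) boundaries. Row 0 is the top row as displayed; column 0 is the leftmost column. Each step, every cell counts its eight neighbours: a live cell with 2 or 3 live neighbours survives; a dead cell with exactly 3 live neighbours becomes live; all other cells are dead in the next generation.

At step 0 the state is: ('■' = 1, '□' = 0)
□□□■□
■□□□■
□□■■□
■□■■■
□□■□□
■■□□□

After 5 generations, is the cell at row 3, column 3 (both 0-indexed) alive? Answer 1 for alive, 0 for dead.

0

t=0: □□□■□
■□□□■
□□■■□
■□■■■
□□■□□
■■□□□
t=1: □■□□□
□□■□■
□□■□□
□□□□■
□□■□□
□■■□□
t=2: ■■□■□
□■■■□
□□□□□
□□□■□
□■■■□
□■■□□
t=3: ■□□■■
■■□■■
□□□■□
□□□■□
□■□■□
□□□□■
t=4: □■■□□
□■□□□
■□□■□
□□□■■
□□■■■
□□■□□
t=5: □■■□□
■■□□□
■□■■□
■□□□□
□□■□■
□□□□□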